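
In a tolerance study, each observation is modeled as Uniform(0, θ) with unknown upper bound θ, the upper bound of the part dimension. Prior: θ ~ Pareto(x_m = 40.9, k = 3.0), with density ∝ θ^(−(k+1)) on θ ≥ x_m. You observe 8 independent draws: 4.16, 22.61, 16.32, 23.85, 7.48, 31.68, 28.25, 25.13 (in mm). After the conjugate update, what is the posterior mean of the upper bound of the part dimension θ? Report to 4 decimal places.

44.9900

A Pareto(scale x_m, shape k) prior on the upper bound θ of Uniform(0, θ) is conjugate: posterior is Pareto(max(x_m, max xᵢ), k + n).
Sample maximum = 31.68; prior scale x_m = 40.9 → posterior scale = max = 40.90.
Posterior shape = 3.0 + 8 = 11.0.
E[θ|data] = k·x_m/(k−1) = 11.0·40.90/10.0 = 44.9900.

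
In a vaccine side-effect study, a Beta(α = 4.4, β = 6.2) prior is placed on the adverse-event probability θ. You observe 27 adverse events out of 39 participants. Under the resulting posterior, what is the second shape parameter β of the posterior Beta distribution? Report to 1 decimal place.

The Beta prior is conjugate to a Binomial/Bernoulli likelihood; the update adds successes to α and failures to β.
Posterior: Beta(α+k, β+n−k) = Beta(4.4+27, 6.2+12) = Beta(31.4, 18.2).
Posterior β = 18.2.

18.2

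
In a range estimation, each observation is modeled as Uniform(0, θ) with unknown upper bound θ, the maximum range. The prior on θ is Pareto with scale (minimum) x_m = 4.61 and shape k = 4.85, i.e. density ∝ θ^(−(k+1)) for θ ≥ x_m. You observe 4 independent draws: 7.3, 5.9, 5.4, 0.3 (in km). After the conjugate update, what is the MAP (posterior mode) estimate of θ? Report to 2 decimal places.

A Pareto(scale x_m, shape k) prior on the upper bound θ of Uniform(0, θ) is conjugate: posterior is Pareto(max(x_m, max xᵢ), k + n).
Sample maximum = 7.3; prior scale x_m = 4.61 → posterior scale = max = 7.30.
Posterior shape = 4.85 + 4 = 8.85.
The Pareto density is decreasing on [x_m, ∞), so the mode is x_m = 7.30.

7.30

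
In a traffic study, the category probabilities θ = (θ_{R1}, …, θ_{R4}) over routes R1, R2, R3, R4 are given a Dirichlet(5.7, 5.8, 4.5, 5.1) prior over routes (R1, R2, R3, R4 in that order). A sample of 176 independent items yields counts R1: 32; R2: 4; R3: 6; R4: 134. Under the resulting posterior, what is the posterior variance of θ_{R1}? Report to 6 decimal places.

The Dirichlet prior is conjugate to the Multinomial likelihood: each posterior αⱼ = prior αⱼ + observed count nⱼ.
Posterior concentration: (37.7, 9.8, 10.5, 139.1), total = 197.1.
Var[θ_j] = α_j(Σα−α_j)/((Σα)²(Σα+1)) = 37.7·159.4/(197.1²·198.1) = 0.000781.

0.000781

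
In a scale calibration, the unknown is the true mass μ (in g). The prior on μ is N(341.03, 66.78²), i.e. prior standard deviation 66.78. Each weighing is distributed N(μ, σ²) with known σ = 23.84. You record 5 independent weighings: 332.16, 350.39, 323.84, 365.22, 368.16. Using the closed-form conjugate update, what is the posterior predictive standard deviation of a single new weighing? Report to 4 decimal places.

26.0613

For Normal data with known variance σ², a Normal(μ₀, σ₀²) prior on μ is conjugate. Posterior precision = 1/σ₀² + n/σ²; posterior mean is the precision-weighted average of μ₀ and x̄.
σ₀² = 66.78² = 4459.5684, σ² = 23.84² = 568.3456; σ² + n·σ₀² = 568.3456 + 5·4459.5684 = 22866.1876.
Posterior precision = 1/σ₀² + n/σ² = 1/4459.5684 + 5/568.3456 = (σ² + n·σ₀²)/(σ₀²σ²) = 22866.1876/(4459.5684·568.3456); posterior variance σₙ² = σ₀²σ²/(σ² + n·σ₀²) = 4459.5684·568.3456/22866.1876 = 110.843842.
Predictive variance for one new observation = σₙ² + σ² = 4459.5684·568.3456/22866.1876 + 568.3456 = σ²·(σ₀² + 22866.1876)/22866.1876 = 568.3456·27325.756/22866.1876 = 679.189442; SD = √(568.3456·27325.756/22866.1876) = 26.0613.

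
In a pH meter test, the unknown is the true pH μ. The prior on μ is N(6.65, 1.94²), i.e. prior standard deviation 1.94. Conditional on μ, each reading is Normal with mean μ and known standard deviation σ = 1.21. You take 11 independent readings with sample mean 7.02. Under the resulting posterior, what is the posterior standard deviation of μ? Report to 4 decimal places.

For Normal data with known variance σ², a Normal(μ₀, σ₀²) prior on μ is conjugate. Posterior precision = 1/σ₀² + n/σ²; posterior mean is the precision-weighted average of μ₀ and x̄.
σ₀² = 1.94² = 3.7636, σ² = 1.21² = 1.4641; σ² + n·σ₀² = 1.4641 + 11·3.7636 = 42.8637.
Posterior precision = 1/σ₀² + n/σ² = 1/3.7636 + 11/1.4641 = (σ² + n·σ₀²)/(σ₀²σ²) = 42.8637/(3.7636·1.4641); posterior variance σₙ² = σ₀²σ²/(σ² + n·σ₀²) = 3.7636·1.4641/42.8637 = 0.128554.
Posterior SD = √σₙ² = √(3.7636·1.4641/42.8637) = 0.3585.

0.3585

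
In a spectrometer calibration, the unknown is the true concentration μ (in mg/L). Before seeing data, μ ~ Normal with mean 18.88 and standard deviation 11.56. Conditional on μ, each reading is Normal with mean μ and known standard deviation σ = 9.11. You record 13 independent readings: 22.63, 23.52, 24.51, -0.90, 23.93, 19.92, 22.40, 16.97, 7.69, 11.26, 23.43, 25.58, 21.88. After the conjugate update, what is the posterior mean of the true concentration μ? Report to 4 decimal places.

For Normal data with known variance σ², a Normal(μ₀, σ₀²) prior on μ is conjugate. Posterior precision = 1/σ₀² + n/σ²; posterior mean is the precision-weighted average of μ₀ and x̄.
Σxᵢ = 22.63 + 23.52 + 24.51 + (-0.90) + 23.93 + 19.92 + 22.40 + 16.97 + 7.69 + 11.26 + 23.43 + 25.58 + 21.88 = 242.82, so n·x̄ = 242.82.
σ₀² = 11.56² = 133.6336, σ² = 9.11² = 82.9921; σ² + n·σ₀² = 82.9921 + 13·133.6336 = 1820.2289.
Posterior mean = (μ₀/σ₀² + n·x̄/σ²)/(1/σ₀² + n/σ²) = (σ²·μ₀ + σ₀²·n·x̄)/(σ² + n·σ₀²) = (82.9921·18.88 + 133.6336·242.82)/1820.2289 = 34015.8016/1820.2289 = 18.6877.

18.6877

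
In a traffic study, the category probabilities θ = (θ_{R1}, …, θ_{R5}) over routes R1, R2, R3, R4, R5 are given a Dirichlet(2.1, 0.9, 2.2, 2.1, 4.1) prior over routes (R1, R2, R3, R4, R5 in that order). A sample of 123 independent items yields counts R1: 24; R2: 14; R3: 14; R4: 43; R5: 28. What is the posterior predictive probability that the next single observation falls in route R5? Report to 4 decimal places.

0.2388

The Dirichlet prior is conjugate to the Multinomial likelihood: each posterior αⱼ = prior αⱼ + observed count nⱼ.
Posterior concentration: (26.1, 14.9, 16.2, 45.1, 32.1), total = 134.4.
P(next = R5 | data) = α_{R5}/Σα = 0.2388.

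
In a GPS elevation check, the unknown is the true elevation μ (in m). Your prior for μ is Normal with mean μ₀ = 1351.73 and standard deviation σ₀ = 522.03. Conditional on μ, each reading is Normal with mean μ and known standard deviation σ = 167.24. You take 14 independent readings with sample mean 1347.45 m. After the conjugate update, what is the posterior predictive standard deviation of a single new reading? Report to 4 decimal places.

For Normal data with known variance σ², a Normal(μ₀, σ₀²) prior on μ is conjugate. Posterior precision = 1/σ₀² + n/σ²; posterior mean is the precision-weighted average of μ₀ and x̄.
σ₀² = 522.03² = 272515.3209, σ² = 167.24² = 27969.2176; σ² + n·σ₀² = 27969.2176 + 14·272515.3209 = 3843183.7102.
Posterior precision = 1/σ₀² + n/σ² = 1/272515.3209 + 14/27969.2176 = (σ² + n·σ₀²)/(σ₀²σ²) = 3843183.7102/(272515.3209·27969.2176); posterior variance σₙ² = σ₀²σ²/(σ² + n·σ₀²) = 272515.3209·27969.2176/3843183.7102 = 1983.262026.
Predictive variance for one new observation = σₙ² + σ² = 272515.3209·27969.2176/3843183.7102 + 27969.2176 = σ²·(σ₀² + 3843183.7102)/3843183.7102 = 27969.2176·4115699.0311/3843183.7102 = 29952.479626; SD = √(27969.2176·4115699.0311/3843183.7102) = 173.0678.

173.0678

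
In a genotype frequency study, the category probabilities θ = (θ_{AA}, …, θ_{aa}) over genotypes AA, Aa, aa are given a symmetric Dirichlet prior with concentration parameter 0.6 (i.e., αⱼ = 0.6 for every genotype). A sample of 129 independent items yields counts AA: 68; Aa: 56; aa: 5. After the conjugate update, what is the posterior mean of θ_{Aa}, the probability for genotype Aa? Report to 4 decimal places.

0.4327

The Dirichlet prior is conjugate to the Multinomial likelihood: each posterior αⱼ = prior αⱼ + observed count nⱼ.
Posterior concentration: (68.6, 56.6, 5.6), total = 130.8.
E[θ_{Aa}|data] = α_{Aa}/Σα = 56.6/130.8 = 0.4327.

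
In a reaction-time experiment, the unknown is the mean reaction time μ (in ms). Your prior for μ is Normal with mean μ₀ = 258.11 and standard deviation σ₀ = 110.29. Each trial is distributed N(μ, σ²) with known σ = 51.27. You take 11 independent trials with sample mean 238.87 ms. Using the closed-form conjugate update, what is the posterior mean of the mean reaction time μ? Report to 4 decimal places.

239.2407

For Normal data with known variance σ², a Normal(μ₀, σ₀²) prior on μ is conjugate. Posterior precision = 1/σ₀² + n/σ²; posterior mean is the precision-weighted average of μ₀ and x̄.
n·x̄ = 11·238.87 = 2627.57.
σ₀² = 110.29² = 12163.8841, σ² = 51.27² = 2628.6129; σ² + n·σ₀² = 2628.6129 + 11·12163.8841 = 136431.338.
Posterior mean = (μ₀/σ₀² + n·x̄/σ²)/(1/σ₀² + n/σ²) = (σ²·μ₀ + σ₀²·n·x̄)/(σ² + n·σ₀²) = (2628.6129·258.11 + 12163.8841·2627.57)/136431.338 = 32639928.220256/136431.338 = 239.2407.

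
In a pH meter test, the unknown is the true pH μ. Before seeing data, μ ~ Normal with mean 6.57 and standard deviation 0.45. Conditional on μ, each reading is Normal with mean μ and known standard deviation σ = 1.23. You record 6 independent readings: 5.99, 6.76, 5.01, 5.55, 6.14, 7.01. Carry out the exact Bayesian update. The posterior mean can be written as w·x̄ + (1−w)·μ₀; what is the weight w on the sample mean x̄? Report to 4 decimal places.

0.4454

For Normal data with known variance σ², a Normal(μ₀, σ₀²) prior on μ is conjugate. Posterior precision = 1/σ₀² + n/σ²; posterior mean is the precision-weighted average of μ₀ and x̄.
σ₀² = 0.45² = 0.2025, σ² = 1.23² = 1.5129. Prior precision 1/σ₀² = 1/0.2025; data precision n/σ² = 6/1.5129.
w = (n/σ²)/(1/σ₀² + n/σ²) = n·σ₀²/(σ² + n·σ₀²) = 6·0.2025/(1.5129 + 6·0.2025) = 1.215/2.7279 = 0.4454.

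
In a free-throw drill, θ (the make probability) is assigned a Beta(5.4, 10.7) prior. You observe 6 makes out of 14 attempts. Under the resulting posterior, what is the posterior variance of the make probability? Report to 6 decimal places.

The Beta prior is conjugate to a Binomial/Bernoulli likelihood; the update adds successes to α and failures to β.
Posterior: Beta(α+k, β+n−k) = Beta(5.4+6, 10.7+8) = Beta(11.4, 18.7).
Var = αβ/((α+β)²(α+β+1)) = 11.4·18.7/(30.1²·31.1) = 0.007566.

0.007566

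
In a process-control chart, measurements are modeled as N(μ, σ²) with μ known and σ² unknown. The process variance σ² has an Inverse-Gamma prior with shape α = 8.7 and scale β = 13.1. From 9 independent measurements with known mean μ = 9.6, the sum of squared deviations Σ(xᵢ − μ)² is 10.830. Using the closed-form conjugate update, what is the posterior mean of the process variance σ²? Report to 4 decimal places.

With known mean μ and an Inverse-Gamma(α, β) prior on σ², the Normal likelihood is conjugate: posterior is Inv-Gamma(α + n/2, β + Σ(xᵢ−μ)²/2).
Posterior: Inv-Gamma(8.7 + 9/2, 13.1 + 10.830/2) = Inv-Gamma(13.20, 18.5150).
E[σ²|data] = β/(α−1) = 18.5150/12.20 = 1.5176.

1.5176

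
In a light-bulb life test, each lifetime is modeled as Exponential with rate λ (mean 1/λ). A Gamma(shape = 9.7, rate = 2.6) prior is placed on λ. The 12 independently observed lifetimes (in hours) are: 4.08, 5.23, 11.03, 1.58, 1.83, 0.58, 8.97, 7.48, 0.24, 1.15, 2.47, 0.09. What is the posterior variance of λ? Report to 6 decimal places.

With a Gamma(shape α, rate β) prior on the exponential rate λ, the posterior after n observations with total T = Σxᵢ is Gamma(α+n, β+T).
Sum of observations T = 44.73 hours; n = 12.
Posterior: Gamma(9.7+12, 2.6+44.73) = Gamma(21.7, 47.33).
Var = α/β² = 0.009687.

0.009687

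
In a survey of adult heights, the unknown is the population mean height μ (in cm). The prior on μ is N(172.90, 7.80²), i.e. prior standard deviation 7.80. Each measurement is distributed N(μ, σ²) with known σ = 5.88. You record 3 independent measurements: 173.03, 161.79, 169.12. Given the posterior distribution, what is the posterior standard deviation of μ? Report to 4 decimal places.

3.1128

For Normal data with known variance σ², a Normal(μ₀, σ₀²) prior on μ is conjugate. Posterior precision = 1/σ₀² + n/σ²; posterior mean is the precision-weighted average of μ₀ and x̄.
σ₀² = 7.80² = 60.84, σ² = 5.88² = 34.5744; σ² + n·σ₀² = 34.5744 + 3·60.84 = 217.0944.
Posterior precision = 1/σ₀² + n/σ² = 1/60.84 + 3/34.5744 = (σ² + n·σ₀²)/(σ₀²σ²) = 217.0944/(60.84·34.5744); posterior variance σₙ² = σ₀²σ²/(σ² + n·σ₀²) = 60.84·34.5744/217.0944 = 9.689363.
Posterior SD = √σₙ² = √(60.84·34.5744/217.0944) = 3.1128.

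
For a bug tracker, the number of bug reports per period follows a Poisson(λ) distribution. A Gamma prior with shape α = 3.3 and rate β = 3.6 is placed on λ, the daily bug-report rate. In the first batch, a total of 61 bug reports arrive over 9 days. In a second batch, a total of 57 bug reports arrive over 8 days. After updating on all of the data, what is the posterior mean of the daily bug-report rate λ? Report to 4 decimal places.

5.8883

With a Gamma(shape α, rate β) prior, the Poisson likelihood is conjugate: the posterior is Gamma(α + ΣXᵢ, β + n).
After batch 1: Gamma(α+S, β+n) = Gamma(3.3+61, 3.6+9) = Gamma(64.3, 12.6).
After batch 2: Gamma(α+S, β+n) = Gamma(64.3+57, 12.6+8) = Gamma(121.3, 20.6).
Posterior mean = α/β = 121.3/20.6 = 5.8883.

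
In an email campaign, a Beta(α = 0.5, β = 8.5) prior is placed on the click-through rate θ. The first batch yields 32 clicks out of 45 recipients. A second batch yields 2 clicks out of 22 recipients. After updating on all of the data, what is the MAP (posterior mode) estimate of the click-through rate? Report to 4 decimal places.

0.4527

The Beta prior is conjugate to a Binomial/Bernoulli likelihood; the update adds successes to α and failures to β.
After batch 1: Beta(0.5+32, 8.5+13) = Beta(32.5, 21.5).
After batch 2: Beta(32.5+2, 21.5+20) = Beta(34.5, 41.5).
Mode of Beta(a,b) for a,b>1 is (a−1)/(a+b−2) = 33.5/74.0 = 0.4527.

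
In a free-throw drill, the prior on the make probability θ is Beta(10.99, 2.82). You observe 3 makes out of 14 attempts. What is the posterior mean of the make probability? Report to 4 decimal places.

The Beta prior is conjugate to a Binomial/Bernoulli likelihood; the update adds successes to α and failures to β.
Posterior: Beta(α+k, β+n−k) = Beta(10.99+3, 2.82+11) = Beta(13.99, 13.82).
Posterior mean = α/(α+β) = 13.99/27.81 = 0.5031.

0.5031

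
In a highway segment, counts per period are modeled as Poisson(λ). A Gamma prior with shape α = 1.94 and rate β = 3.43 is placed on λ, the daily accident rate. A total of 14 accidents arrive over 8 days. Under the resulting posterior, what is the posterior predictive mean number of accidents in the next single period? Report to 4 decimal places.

With a Gamma(shape α, rate β) prior, the Poisson likelihood is conjugate: the posterior is Gamma(α + ΣXᵢ, β + n).
Posterior: Gamma(α+S, β+n) = Gamma(1.94+14, 3.43+8) = Gamma(15.94, 11.43).
The predictive distribution for one future period is NegBinom with mean α/β = 1.3946.

1.3946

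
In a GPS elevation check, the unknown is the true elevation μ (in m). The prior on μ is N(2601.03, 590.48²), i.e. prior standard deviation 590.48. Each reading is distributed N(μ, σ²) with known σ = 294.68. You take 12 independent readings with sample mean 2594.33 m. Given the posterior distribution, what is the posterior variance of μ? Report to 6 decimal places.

7089.226066

For Normal data with known variance σ², a Normal(μ₀, σ₀²) prior on μ is conjugate. Posterior precision = 1/σ₀² + n/σ²; posterior mean is the precision-weighted average of μ₀ and x̄.
σ₀² = 590.48² = 348666.6304, σ² = 294.68² = 86836.3024; σ² + n·σ₀² = 86836.3024 + 12·348666.6304 = 4270835.8672.
Posterior precision = 1/σ₀² + n/σ² = 1/348666.6304 + 12/86836.3024 = (σ² + n·σ₀²)/(σ₀²σ²) = 4270835.8672/(348666.6304·86836.3024); posterior variance σₙ² = σ₀²σ²/(σ² + n·σ₀²) = 348666.6304·86836.3024/4270835.8672 = 7089.226066.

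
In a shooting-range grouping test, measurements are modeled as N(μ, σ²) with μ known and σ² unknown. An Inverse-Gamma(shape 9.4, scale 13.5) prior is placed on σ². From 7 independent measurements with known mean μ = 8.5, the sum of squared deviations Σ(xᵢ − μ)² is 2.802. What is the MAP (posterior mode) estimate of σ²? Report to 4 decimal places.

1.0720

With known mean μ and an Inverse-Gamma(α, β) prior on σ², the Normal likelihood is conjugate: posterior is Inv-Gamma(α + n/2, β + Σ(xᵢ−μ)²/2).
Posterior: Inv-Gamma(9.4 + 7/2, 13.5 + 2.802/2) = Inv-Gamma(12.90, 14.9010).
Mode = β/(α+1) = 14.9010/13.90 = 1.0720.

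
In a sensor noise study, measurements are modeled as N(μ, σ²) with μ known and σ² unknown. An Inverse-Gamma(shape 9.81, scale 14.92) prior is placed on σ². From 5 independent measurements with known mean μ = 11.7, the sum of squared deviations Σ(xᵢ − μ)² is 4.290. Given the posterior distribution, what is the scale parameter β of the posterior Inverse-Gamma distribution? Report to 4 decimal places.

With known mean μ and an Inverse-Gamma(α, β) prior on σ², the Normal likelihood is conjugate: posterior is Inv-Gamma(α + n/2, β + Σ(xᵢ−μ)²/2).
Posterior: Inv-Gamma(9.81 + 5/2, 14.92 + 4.290/2) = Inv-Gamma(12.31, 17.0650).
Posterior β = 17.0650.

17.0650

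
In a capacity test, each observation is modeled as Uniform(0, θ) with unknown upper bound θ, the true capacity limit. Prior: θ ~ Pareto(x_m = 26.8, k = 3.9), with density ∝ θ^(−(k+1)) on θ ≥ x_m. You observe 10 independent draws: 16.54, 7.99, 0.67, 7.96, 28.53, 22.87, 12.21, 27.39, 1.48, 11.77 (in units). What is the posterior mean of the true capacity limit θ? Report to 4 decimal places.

A Pareto(scale x_m, shape k) prior on the upper bound θ of Uniform(0, θ) is conjugate: posterior is Pareto(max(x_m, max xᵢ), k + n).
Sample maximum = 28.53; prior scale x_m = 26.8 → posterior scale = max = 28.53.
Posterior shape = 3.9 + 10 = 13.9.
E[θ|data] = k·x_m/(k−1) = 13.9·28.53/12.9 = 30.7416.

30.7416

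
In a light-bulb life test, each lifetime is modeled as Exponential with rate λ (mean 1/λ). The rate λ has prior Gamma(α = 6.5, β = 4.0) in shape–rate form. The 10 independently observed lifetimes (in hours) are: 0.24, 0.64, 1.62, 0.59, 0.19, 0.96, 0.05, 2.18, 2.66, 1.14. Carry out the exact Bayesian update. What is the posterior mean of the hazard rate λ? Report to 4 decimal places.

With a Gamma(shape α, rate β) prior on the exponential rate λ, the posterior after n observations with total T = Σxᵢ is Gamma(α+n, β+T).
Sum of observations T = 10.27 hours; n = 10.
Posterior: Gamma(6.5+10, 4.0+10.27) = Gamma(16.5, 14.27).
Posterior mean of λ = α/β = 16.5/14.27 = 1.1563.

1.1563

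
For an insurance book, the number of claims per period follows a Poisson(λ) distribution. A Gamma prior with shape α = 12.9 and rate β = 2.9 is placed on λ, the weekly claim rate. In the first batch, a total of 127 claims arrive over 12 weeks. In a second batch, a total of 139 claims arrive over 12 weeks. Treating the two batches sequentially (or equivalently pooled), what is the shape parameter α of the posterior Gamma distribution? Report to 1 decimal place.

With a Gamma(shape α, rate β) prior, the Poisson likelihood is conjugate: the posterior is Gamma(α + ΣXᵢ, β + n).
After batch 1: Gamma(α+S, β+n) = Gamma(12.9+127, 2.9+12) = Gamma(139.9, 14.9).
After batch 2: Gamma(α+S, β+n) = Gamma(139.9+139, 14.9+12) = Gamma(278.9, 26.9).
Posterior α = 278.9.

278.9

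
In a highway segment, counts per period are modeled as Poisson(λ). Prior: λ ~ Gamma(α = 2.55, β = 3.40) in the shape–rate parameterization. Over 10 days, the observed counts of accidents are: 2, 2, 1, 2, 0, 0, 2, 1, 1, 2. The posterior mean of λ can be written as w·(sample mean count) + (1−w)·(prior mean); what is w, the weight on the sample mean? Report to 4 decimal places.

0.7463

With a Gamma(shape α, rate β) prior, the Poisson likelihood is conjugate: the posterior is Gamma(α + ΣXᵢ, β + n).
Posterior mean = (α₀+S)/(β₀+n) = [n/(β₀+n)]·(S/n) + [β₀/(β₀+n)]·(α₀/β₀), so only n and β₀ enter the weight.
Weight on data w = n/(β₀+n) = 10/(3.40+10) = 10/13.40 = 0.7463.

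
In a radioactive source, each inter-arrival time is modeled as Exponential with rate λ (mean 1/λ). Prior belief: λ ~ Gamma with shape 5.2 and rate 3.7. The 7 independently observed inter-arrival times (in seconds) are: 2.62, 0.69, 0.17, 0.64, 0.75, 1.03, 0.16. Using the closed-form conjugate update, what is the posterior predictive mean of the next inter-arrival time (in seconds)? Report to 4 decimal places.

With a Gamma(shape α, rate β) prior on the exponential rate λ, the posterior after n observations with total T = Σxᵢ is Gamma(α+n, β+T).
Sum of observations T = 6.06 seconds; n = 7.
Posterior: Gamma(5.2+7, 3.7+6.06) = Gamma(12.2, 9.76).
The predictive distribution for the next observation is Lomax; its mean is β/(α−1) = 9.76/11.2 = 0.8714.

0.8714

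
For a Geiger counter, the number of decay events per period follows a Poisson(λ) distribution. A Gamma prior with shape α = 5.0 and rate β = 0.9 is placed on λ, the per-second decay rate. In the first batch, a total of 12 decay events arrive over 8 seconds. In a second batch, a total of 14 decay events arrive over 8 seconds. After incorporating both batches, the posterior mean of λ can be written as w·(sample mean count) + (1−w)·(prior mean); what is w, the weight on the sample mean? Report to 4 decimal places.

With a Gamma(shape α, rate β) prior, the Poisson likelihood is conjugate: the posterior is Gamma(α + ΣXᵢ, β + n).
Total number of seconds: n = 8 + 8 = 16.
Posterior mean = (α₀+S)/(β₀+n) = [n/(β₀+n)]·(S/n) + [β₀/(β₀+n)]·(α₀/β₀), so only n and β₀ enter the weight.
Weight on data w = n/(β₀+n) = 16/(0.9+16) = 16/16.9 = 0.9467.

0.9467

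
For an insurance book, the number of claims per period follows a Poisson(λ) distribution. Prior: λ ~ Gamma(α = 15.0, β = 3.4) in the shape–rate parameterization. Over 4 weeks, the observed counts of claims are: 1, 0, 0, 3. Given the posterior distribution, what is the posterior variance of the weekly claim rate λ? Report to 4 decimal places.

With a Gamma(shape α, rate β) prior, the Poisson likelihood is conjugate: the posterior is Gamma(α + ΣXᵢ, β + n).
Sum of counts S = 4 over n = 4 weeks.
Posterior: Gamma(α+S, β+n) = Gamma(15.0+4, 3.4+4) = Gamma(19.0, 7.4).
Var = α/β² = 19.0/7.4² = 0.3470.

0.3470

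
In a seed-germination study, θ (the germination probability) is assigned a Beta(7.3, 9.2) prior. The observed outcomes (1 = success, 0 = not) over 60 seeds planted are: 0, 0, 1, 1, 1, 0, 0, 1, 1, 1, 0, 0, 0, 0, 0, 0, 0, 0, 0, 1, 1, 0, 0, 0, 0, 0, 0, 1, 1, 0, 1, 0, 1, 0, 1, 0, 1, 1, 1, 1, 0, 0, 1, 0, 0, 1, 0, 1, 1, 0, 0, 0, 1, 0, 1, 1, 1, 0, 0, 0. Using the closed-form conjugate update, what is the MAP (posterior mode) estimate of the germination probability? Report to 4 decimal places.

0.4201

The Beta prior is conjugate to a Binomial/Bernoulli likelihood; the update adds successes to α and failures to β.
Posterior: Beta(α+k, β+n−k) = Beta(7.3+25, 9.2+35) = Beta(32.3, 44.2).
Mode of Beta(a,b) for a,b>1 is (a−1)/(a+b−2) = 31.3/74.5 = 0.4201.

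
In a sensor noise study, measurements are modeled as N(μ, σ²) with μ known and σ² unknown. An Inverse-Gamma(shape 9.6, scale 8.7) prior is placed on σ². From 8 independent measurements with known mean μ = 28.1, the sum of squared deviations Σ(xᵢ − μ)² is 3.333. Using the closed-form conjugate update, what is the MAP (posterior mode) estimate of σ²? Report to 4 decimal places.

0.7100

With known mean μ and an Inverse-Gamma(α, β) prior on σ², the Normal likelihood is conjugate: posterior is Inv-Gamma(α + n/2, β + Σ(xᵢ−μ)²/2).
Posterior: Inv-Gamma(9.6 + 8/2, 8.7 + 3.333/2) = Inv-Gamma(13.60, 10.3665).
Mode = β/(α+1) = 10.3665/14.60 = 0.7100.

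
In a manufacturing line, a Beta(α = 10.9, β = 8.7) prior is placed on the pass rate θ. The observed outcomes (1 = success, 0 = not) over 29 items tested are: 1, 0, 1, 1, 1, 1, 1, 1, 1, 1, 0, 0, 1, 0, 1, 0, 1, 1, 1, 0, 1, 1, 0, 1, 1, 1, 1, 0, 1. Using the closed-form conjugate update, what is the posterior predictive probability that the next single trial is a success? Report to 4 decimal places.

0.6564

The Beta prior is conjugate to a Binomial/Bernoulli likelihood; the update adds successes to α and failures to β.
Posterior: Beta(α+k, β+n−k) = Beta(10.9+21, 8.7+8) = Beta(31.9, 16.7).
For a single future Bernoulli trial, P(success | data) = α/(α+β) = 0.6564.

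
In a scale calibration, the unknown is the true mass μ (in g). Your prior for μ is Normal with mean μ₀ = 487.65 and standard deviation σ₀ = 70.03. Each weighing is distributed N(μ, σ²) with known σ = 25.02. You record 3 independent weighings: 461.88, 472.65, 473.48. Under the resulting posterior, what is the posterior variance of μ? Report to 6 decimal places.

200.150672

For Normal data with known variance σ², a Normal(μ₀, σ₀²) prior on μ is conjugate. Posterior precision = 1/σ₀² + n/σ²; posterior mean is the precision-weighted average of μ₀ and x̄.
σ₀² = 70.03² = 4904.2009, σ² = 25.02² = 626.0004; σ² + n·σ₀² = 626.0004 + 3·4904.2009 = 15338.6031.
Posterior precision = 1/σ₀² + n/σ² = 1/4904.2009 + 3/626.0004 = (σ² + n·σ₀²)/(σ₀²σ²) = 15338.6031/(4904.2009·626.0004); posterior variance σₙ² = σ₀²σ²/(σ² + n·σ₀²) = 4904.2009·626.0004/15338.6031 = 200.150672.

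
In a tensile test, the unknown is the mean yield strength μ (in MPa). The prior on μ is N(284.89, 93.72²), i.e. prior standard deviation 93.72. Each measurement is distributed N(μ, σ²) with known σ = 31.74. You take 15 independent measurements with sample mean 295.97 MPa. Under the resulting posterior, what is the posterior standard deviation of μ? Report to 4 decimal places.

For Normal data with known variance σ², a Normal(μ₀, σ₀²) prior on μ is conjugate. Posterior precision = 1/σ₀² + n/σ²; posterior mean is the precision-weighted average of μ₀ and x̄.
σ₀² = 93.72² = 8783.4384, σ² = 31.74² = 1007.4276; σ² + n·σ₀² = 1007.4276 + 15·8783.4384 = 132759.0036.
Posterior precision = 1/σ₀² + n/σ² = 1/8783.4384 + 15/1007.4276 = (σ² + n·σ₀²)/(σ₀²σ²) = 132759.0036/(8783.4384·1007.4276); posterior variance σₙ² = σ₀²σ²/(σ² + n·σ₀²) = 8783.4384·1007.4276/132759.0036 = 66.652190.
Posterior SD = √σₙ² = √(8783.4384·1007.4276/132759.0036) = 8.1641.

8.1641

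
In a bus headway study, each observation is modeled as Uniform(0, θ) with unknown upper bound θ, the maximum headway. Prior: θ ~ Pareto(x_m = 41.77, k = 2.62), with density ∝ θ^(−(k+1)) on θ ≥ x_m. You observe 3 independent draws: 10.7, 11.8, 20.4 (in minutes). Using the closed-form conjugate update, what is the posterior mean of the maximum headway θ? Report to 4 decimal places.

A Pareto(scale x_m, shape k) prior on the upper bound θ of Uniform(0, θ) is conjugate: posterior is Pareto(max(x_m, max xᵢ), k + n).
Sample maximum = 20.4; prior scale x_m = 41.77 → posterior scale = max = 41.77.
Posterior shape = 2.62 + 3 = 5.62.
E[θ|data] = k·x_m/(k−1) = 5.62·41.77/4.62 = 50.8111.

50.8111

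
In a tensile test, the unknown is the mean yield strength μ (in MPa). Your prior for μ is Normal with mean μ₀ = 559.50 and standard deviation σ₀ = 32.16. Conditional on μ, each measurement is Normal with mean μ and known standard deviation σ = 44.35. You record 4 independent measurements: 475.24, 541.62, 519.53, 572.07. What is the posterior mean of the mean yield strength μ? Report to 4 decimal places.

For Normal data with known variance σ², a Normal(μ₀, σ₀²) prior on μ is conjugate. Posterior precision = 1/σ₀² + n/σ²; posterior mean is the precision-weighted average of μ₀ and x̄.
Σxᵢ = 475.24 + 541.62 + 519.53 + 572.07 = 2108.46, so n·x̄ = 2108.46.
σ₀² = 32.16² = 1034.2656, σ² = 44.35² = 1966.9225; σ² + n·σ₀² = 1966.9225 + 4·1034.2656 = 6103.9849.
Posterior mean = (μ₀/σ₀² + n·x̄/σ²)/(1/σ₀² + n/σ²) = (σ²·μ₀ + σ₀²·n·x̄)/(σ² + n·σ₀²) = (1966.9225·559.50 + 1034.2656·2108.46)/6103.9849 = 3281200.785726/6103.9849 = 537.5506.

537.5506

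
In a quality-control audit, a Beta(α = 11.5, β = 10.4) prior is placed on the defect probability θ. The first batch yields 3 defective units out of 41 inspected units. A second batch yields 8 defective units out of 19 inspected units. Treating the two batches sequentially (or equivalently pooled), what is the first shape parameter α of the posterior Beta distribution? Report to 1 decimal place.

22.5

The Beta prior is conjugate to a Binomial/Bernoulli likelihood; the update adds successes to α and failures to β.
After batch 1: Beta(11.5+3, 10.4+38) = Beta(14.5, 48.4).
After batch 2: Beta(14.5+8, 48.4+11) = Beta(22.5, 59.4).
Posterior α = 22.5.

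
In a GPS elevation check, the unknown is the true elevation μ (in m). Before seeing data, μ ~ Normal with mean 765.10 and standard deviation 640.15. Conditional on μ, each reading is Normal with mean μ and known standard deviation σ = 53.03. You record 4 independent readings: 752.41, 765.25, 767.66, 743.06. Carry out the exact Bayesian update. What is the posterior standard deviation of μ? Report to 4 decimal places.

For Normal data with known variance σ², a Normal(μ₀, σ₀²) prior on μ is conjugate. Posterior precision = 1/σ₀² + n/σ²; posterior mean is the precision-weighted average of μ₀ and x̄.
σ₀² = 640.15² = 409792.0225, σ² = 53.03² = 2812.1809; σ² + n·σ₀² = 2812.1809 + 4·409792.0225 = 1641980.2709.
Posterior precision = 1/σ₀² + n/σ² = 1/409792.0225 + 4/2812.1809 = (σ² + n·σ₀²)/(σ₀²σ²) = 1641980.2709/(409792.0225·2812.1809); posterior variance σₙ² = σ₀²σ²/(σ² + n·σ₀²) = 409792.0225·2812.1809/1641980.2709 = 701.841136.
Posterior SD = √σₙ² = √(409792.0225·2812.1809/1641980.2709) = 26.4923.

26.4923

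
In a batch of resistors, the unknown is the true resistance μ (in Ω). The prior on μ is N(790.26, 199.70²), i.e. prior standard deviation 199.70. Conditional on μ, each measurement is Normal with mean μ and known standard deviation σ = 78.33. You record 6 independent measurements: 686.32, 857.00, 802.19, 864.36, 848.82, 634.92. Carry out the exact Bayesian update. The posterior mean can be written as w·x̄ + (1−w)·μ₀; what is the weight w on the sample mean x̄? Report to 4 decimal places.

0.9750

For Normal data with known variance σ², a Normal(μ₀, σ₀²) prior on μ is conjugate. Posterior precision = 1/σ₀² + n/σ²; posterior mean is the precision-weighted average of μ₀ and x̄.
σ₀² = 199.70² = 39880.09, σ² = 78.33² = 6135.5889. Prior precision 1/σ₀² = 1/39880.09; data precision n/σ² = 6/6135.5889.
w = (n/σ²)/(1/σ₀² + n/σ²) = n·σ₀²/(σ² + n·σ₀²) = 6·39880.09/(6135.5889 + 6·39880.09) = 239280.54/245416.1289 = 0.9750.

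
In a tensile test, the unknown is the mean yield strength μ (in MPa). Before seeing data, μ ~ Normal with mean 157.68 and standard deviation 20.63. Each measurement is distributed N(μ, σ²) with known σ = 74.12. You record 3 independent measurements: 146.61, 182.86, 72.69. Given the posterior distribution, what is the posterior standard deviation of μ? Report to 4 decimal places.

18.5833

For Normal data with known variance σ², a Normal(μ₀, σ₀²) prior on μ is conjugate. Posterior precision = 1/σ₀² + n/σ²; posterior mean is the precision-weighted average of μ₀ and x̄.
σ₀² = 20.63² = 425.5969, σ² = 74.12² = 5493.7744; σ² + n·σ₀² = 5493.7744 + 3·425.5969 = 6770.5651.
Posterior precision = 1/σ₀² + n/σ² = 1/425.5969 + 3/5493.7744 = (σ² + n·σ₀²)/(σ₀²σ²) = 6770.5651/(425.5969·5493.7744); posterior variance σₙ² = σ₀²σ²/(σ² + n·σ₀²) = 425.5969·5493.7744/6770.5651 = 345.337992.
Posterior SD = √σₙ² = √(425.5969·5493.7744/6770.5651) = 18.5833.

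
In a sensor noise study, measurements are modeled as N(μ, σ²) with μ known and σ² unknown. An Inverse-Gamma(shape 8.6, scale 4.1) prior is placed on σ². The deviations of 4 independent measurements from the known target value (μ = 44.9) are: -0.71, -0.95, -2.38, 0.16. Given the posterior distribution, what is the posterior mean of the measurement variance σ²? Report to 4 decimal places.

With known mean μ and an Inverse-Gamma(α, β) prior on σ², the Normal likelihood is conjugate: posterior is Inv-Gamma(α + n/2, β + Σ(xᵢ−μ)²/2).
Σ(xᵢ−μ)² = (-0.71)² + (-0.95)² + (-2.38)² + (0.16)² = 7.0966.
Posterior: Inv-Gamma(8.6 + 4/2, 4.1 + 7.0966/2) = Inv-Gamma(10.60, 7.64830).
E[σ²|data] = β/(α−1) = 7.64830/9.60 = 0.7967.

0.7967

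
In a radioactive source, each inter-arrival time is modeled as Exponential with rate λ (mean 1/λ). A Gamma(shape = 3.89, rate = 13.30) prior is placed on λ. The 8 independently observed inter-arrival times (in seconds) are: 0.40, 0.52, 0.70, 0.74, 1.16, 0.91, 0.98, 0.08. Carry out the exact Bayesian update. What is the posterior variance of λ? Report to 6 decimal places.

0.033677

With a Gamma(shape α, rate β) prior on the exponential rate λ, the posterior after n observations with total T = Σxᵢ is Gamma(α+n, β+T).
Sum of observations T = 5.49 seconds; n = 8.
Posterior: Gamma(3.89+8, 13.30+5.49) = Gamma(11.89, 18.79).
Var = α/β² = 0.033677.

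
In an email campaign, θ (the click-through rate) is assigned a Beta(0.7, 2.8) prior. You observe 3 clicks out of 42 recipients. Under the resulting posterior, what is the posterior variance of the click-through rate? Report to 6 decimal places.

0.001607

The Beta prior is conjugate to a Binomial/Bernoulli likelihood; the update adds successes to α and failures to β.
Posterior: Beta(α+k, β+n−k) = Beta(0.7+3, 2.8+39) = Beta(3.7, 41.8).
Var = αβ/((α+β)²(α+β+1)) = 3.7·41.8/(45.5²·46.5) = 0.001607.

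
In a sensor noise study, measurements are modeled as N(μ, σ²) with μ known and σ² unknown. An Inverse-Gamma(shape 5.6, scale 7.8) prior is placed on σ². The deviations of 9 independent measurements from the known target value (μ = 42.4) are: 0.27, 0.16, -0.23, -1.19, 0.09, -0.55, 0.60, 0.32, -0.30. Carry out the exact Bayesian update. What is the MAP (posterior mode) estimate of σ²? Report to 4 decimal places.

With known mean μ and an Inverse-Gamma(α, β) prior on σ², the Normal likelihood is conjugate: posterior is Inv-Gamma(α + n/2, β + Σ(xᵢ−μ)²/2).
Σ(xᵢ−μ)² = (0.27)² + (0.16)² + (-0.23)² + (-1.19)² + (0.09)² + (-0.55)² + (0.60)² + (0.32)² + (-0.30)² = 2.4305.
Posterior: Inv-Gamma(5.6 + 9/2, 7.8 + 2.4305/2) = Inv-Gamma(10.10, 9.01525).
Mode = β/(α+1) = 9.01525/11.10 = 0.8122.

0.8122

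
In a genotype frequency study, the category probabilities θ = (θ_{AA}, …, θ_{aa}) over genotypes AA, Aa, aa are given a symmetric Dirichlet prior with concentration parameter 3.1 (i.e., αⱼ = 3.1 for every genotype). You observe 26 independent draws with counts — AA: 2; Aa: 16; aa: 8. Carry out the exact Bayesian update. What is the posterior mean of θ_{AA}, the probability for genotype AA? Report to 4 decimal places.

The Dirichlet prior is conjugate to the Multinomial likelihood: each posterior αⱼ = prior αⱼ + observed count nⱼ.
Posterior concentration: (5.1, 19.1, 11.1), total = 35.3.
E[θ_{AA}|data] = α_{AA}/Σα = 5.1/35.3 = 0.1445.

0.1445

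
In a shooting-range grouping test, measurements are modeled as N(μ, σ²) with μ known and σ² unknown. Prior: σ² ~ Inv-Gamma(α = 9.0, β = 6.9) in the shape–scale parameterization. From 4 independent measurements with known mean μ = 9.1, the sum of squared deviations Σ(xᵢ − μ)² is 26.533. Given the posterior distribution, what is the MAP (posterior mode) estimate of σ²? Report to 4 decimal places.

1.6805

With known mean μ and an Inverse-Gamma(α, β) prior on σ², the Normal likelihood is conjugate: posterior is Inv-Gamma(α + n/2, β + Σ(xᵢ−μ)²/2).
Posterior: Inv-Gamma(9.0 + 4/2, 6.9 + 26.533/2) = Inv-Gamma(11.00, 20.1665).
Mode = β/(α+1) = 20.1665/12.00 = 1.6805.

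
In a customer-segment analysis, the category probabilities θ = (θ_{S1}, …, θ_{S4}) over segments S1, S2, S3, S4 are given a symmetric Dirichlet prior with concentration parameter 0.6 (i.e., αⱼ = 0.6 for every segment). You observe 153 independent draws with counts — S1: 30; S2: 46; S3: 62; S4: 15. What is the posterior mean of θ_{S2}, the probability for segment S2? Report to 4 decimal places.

0.2999

The Dirichlet prior is conjugate to the Multinomial likelihood: each posterior αⱼ = prior αⱼ + observed count nⱼ.
Posterior concentration: (30.6, 46.6, 62.6, 15.6), total = 155.4.
E[θ_{S2}|data] = α_{S2}/Σα = 46.6/155.4 = 0.2999.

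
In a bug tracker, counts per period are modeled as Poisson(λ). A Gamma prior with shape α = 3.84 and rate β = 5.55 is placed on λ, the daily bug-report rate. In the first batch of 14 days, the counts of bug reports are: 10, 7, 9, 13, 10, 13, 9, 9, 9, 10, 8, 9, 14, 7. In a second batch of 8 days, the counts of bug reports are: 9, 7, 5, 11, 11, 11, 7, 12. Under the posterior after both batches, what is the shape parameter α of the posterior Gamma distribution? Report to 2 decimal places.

With a Gamma(shape α, rate β) prior, the Poisson likelihood is conjugate: the posterior is Gamma(α + ΣXᵢ, β + n).
Batch 1: sum of counts S = 137 over n = 14 days.
After batch 1: Gamma(α+S, β+n) = Gamma(3.84+137, 5.55+14) = Gamma(140.84, 19.55).
Batch 2: sum of counts S = 73 over n = 8 days.
After batch 2: Gamma(α+S, β+n) = Gamma(140.84+73, 19.55+8) = Gamma(213.84, 27.55).
Posterior α = 213.84.

213.84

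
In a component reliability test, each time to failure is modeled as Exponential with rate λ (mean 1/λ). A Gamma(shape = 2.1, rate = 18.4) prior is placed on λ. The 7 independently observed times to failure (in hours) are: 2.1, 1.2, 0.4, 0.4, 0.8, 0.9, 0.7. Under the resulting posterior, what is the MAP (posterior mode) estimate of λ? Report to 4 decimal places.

0.3253

With a Gamma(shape α, rate β) prior on the exponential rate λ, the posterior after n observations with total T = Σxᵢ is Gamma(α+n, β+T).
Sum of observations T = 6.5 hours; n = 7.
Posterior: Gamma(2.1+7, 18.4+6.5) = Gamma(9.1, 24.9).
Mode = (α−1)/β = 0.3253.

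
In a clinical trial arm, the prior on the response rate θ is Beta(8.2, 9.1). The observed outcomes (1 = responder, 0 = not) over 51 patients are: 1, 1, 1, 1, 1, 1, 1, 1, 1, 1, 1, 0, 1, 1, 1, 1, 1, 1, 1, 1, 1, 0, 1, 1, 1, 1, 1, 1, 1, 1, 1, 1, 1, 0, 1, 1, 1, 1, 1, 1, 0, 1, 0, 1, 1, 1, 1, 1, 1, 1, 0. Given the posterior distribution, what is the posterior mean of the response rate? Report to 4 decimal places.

The Beta prior is conjugate to a Binomial/Bernoulli likelihood; the update adds successes to α and failures to β.
Posterior: Beta(α+k, β+n−k) = Beta(8.2+45, 9.1+6) = Beta(53.2, 15.1).
Posterior mean = α/(α+β) = 53.2/68.3 = 0.7789.

0.7789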